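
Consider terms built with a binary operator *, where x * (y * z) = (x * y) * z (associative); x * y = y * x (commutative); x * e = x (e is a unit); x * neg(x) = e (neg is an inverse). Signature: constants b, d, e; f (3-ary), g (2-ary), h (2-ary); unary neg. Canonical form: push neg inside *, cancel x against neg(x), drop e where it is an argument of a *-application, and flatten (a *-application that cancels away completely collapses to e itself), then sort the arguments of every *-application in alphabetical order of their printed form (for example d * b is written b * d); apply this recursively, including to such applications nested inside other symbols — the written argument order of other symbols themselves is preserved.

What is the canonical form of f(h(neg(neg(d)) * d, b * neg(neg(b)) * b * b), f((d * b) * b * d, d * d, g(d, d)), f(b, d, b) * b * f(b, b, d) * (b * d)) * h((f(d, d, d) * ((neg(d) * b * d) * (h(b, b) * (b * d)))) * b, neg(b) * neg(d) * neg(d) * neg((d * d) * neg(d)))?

Push neg inside:  distribute neg over * and collapse double neg
Combine occurrences:  f(h(d * d, b * b * b * b), f(b * b * d * d, d * d, g(d, d)), b * b * d * f(b, b, d) * f(b, d, b)) * h(b * b * b * d * f(d, d, d) * h(b, b), neg(b) * neg(d) * neg(d) * neg(d))

Answer: f(h(d * d, b * b * b * b), f(b * b * d * d, d * d, g(d, d)), b * b * d * f(b, b, d) * f(b, d, b)) * h(b * b * b * d * f(d, d, d) * h(b, b), neg(b) * neg(d) * neg(d) * neg(d))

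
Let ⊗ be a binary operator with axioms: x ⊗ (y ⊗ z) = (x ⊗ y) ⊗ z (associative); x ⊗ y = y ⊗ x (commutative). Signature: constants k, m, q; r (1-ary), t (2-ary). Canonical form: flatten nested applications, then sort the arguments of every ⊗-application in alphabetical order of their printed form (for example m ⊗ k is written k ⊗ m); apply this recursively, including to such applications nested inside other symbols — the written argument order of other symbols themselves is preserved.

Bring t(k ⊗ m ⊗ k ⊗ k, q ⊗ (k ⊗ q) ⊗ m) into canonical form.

Answer: t(k ⊗ k ⊗ k ⊗ m, k ⊗ m ⊗ q ⊗ q)

Derivation:
Focus inside:  q ⊗ (k ⊗ q) ⊗ m
Merge nested applications:  q ⊗ k ⊗ q ⊗ m
Sort:  k ⊗ m ⊗ q ⊗ q
Rebuild:  t(k ⊗ k ⊗ k ⊗ m, k ⊗ m ⊗ q ⊗ q)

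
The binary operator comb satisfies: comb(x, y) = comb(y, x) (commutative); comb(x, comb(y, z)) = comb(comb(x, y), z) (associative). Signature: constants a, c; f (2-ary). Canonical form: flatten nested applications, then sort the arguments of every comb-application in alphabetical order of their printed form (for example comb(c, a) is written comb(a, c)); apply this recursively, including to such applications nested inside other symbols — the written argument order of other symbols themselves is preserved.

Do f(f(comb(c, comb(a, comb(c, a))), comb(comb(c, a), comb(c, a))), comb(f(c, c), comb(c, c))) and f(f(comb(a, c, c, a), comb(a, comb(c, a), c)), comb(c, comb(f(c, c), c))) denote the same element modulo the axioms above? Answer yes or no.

Left:  f(f(comb(c, comb(a, comb(c, a))), comb(comb(c, a), comb(c, a))), comb(f(c, c), comb(c, c)))
  Descend into:  comb(f(c, c), comb(c, c))
  Un-nest:  comb(f(c, c), c, c)
  Sort:  comb(c, c, f(c, c))
  Put back:  f(f(comb(a, a, c, c), comb(a, a, c, c)), comb(c, c, f(c, c)))
Right:  f(f(comb(a, c, c, a), comb(a, comb(c, a), c)), comb(c, comb(f(c, c), c)))
  Focus inside:  comb(c, comb(f(c, c), c))
  Merge nested applications:  comb(c, f(c, c), c)
  Sort:  comb(c, c, f(c, c))
  Reassemble:  f(f(comb(a, a, c, c), comb(a, a, c, c)), comb(c, c, f(c, c)))

Answer: yes — both canonical forms are f(f(comb(a, a, c, c), comb(a, a, c, c)), comb(c, c, f(c, c)))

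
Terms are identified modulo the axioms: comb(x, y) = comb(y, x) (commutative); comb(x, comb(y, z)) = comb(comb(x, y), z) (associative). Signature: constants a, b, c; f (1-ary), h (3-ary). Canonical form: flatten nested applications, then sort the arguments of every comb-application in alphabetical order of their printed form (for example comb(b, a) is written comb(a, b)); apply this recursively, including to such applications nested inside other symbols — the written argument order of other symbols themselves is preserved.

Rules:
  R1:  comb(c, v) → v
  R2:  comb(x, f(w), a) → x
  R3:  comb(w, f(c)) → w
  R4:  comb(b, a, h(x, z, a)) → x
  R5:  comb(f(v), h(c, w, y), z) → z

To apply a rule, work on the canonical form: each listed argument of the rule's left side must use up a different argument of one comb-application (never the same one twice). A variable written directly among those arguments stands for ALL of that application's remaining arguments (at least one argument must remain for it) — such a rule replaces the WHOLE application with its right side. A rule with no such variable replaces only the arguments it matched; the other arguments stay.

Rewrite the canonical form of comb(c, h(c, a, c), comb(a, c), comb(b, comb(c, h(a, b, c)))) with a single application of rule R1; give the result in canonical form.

Canonical form:  comb(a, b, c, c, c, h(a, b, c), h(c, a, c))
R1 matches:  uses c;  v := comb(a, b, c, c, h(a, b, c), h(c, a, c))
The extension variable absorbs all remaining arguments, so the whole application is rewritten.
Result:  comb(a, b, c, c, h(a, b, c), h(c, a, c))

Answer: comb(a, b, c, c, h(a, b, c), h(c, a, c))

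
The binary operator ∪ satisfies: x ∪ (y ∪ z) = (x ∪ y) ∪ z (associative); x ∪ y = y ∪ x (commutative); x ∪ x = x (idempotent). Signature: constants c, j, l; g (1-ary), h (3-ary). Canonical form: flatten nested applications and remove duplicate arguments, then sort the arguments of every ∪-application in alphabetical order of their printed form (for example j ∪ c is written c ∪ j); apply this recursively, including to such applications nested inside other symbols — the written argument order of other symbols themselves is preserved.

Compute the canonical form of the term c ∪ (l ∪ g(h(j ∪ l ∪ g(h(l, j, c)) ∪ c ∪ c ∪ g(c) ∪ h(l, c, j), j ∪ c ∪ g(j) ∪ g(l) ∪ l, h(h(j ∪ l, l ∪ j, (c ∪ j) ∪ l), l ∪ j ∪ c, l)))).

Answer: c ∪ g(h(c ∪ g(c) ∪ g(h(l, j, c)) ∪ h(l, c, j) ∪ j ∪ l, c ∪ g(j) ∪ g(l) ∪ j ∪ l, h(h(j ∪ l, j ∪ l, c ∪ j ∪ l), c ∪ j ∪ l, l))) ∪ l

Derivation:
Un-nest:  c ∪ l ∪ g(h(j ∪ l ∪ g(h(l, j, c)) ∪ c ∪ c ∪ g(c) ∪ h(l, c, j), j ∪ c ∪ g(j) ∪ g(l) ∪ l, h(h(j ∪ l, l ∪ j, (c ∪ j) ∪ l), l ∪ j ∪ c, l)))
Simplify inside:  g(h(j ∪ l ∪ g(h(l, j, c)) ∪ c ∪ c ∪ g(c) ∪ h(l, c, j), j ∪ c ∪ g(j) ∪ g(l) ∪ l, h(h(j ∪ l, l ∪ j, (c ∪ j) ∪ l), l ∪ j ∪ c, l)))  →  g(h(c ∪ g(c) ∪ g(h(l, j, c)) ∪ h(l, c, j) ∪ j ∪ l, c ∪ g(j) ∪ g(l) ∪ j ∪ l, h(h(j ∪ l, j ∪ l, c ∪ j ∪ l), c ∪ j ∪ l, l)))
Sort arguments:  c ∪ g(h(c ∪ g(c) ∪ g(h(l, j, c)) ∪ h(l, c, j) ∪ j ∪ l, c ∪ g(j) ∪ g(l) ∪ j ∪ l, h(h(j ∪ l, j ∪ l, c ∪ j ∪ l), c ∪ j ∪ l, l))) ∪ l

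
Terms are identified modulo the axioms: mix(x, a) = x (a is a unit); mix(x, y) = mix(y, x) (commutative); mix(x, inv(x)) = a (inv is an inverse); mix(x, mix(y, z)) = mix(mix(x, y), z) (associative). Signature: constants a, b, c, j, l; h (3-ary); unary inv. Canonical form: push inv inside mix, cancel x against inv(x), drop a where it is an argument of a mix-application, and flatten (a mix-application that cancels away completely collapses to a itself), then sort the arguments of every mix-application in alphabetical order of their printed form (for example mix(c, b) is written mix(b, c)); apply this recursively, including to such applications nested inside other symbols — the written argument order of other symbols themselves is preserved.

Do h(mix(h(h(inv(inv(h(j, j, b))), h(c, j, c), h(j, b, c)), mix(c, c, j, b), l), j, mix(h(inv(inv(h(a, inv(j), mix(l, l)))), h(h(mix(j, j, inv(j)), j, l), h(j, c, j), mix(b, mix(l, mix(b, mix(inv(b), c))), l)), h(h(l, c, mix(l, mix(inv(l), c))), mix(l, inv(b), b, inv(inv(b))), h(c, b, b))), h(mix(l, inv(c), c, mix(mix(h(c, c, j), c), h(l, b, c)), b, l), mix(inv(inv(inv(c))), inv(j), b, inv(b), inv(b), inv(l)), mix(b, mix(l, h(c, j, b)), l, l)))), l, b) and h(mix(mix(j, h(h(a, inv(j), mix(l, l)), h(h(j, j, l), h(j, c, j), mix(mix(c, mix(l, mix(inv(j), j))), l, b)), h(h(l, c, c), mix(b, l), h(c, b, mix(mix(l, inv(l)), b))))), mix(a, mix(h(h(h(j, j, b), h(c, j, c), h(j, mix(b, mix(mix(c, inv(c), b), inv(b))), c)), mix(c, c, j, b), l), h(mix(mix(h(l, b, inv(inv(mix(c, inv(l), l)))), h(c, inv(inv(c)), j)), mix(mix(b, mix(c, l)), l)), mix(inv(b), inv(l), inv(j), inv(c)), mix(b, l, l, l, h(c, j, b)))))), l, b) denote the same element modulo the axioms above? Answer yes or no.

Left:  h(mix(h(h(inv(inv(h(j, j, b))), h(c, j, c), h(j, b, c)), mix(c, c, j, b), l), j, mix(h(inv(inv(h(a, inv(j), mix(l, l)))), h(h(mix(j, j, inv(j)), j, l), h(j, c, j), mix(b, mix(l, mix(b, mix(inv(b), c))), l)), h(h(l, c, mix(l, mix(inv(l), c))), mix(l, inv(b), b, inv(inv(b))), h(c, b, b))), h(mix(l, inv(c), c, mix(mix(h(c, c, j), c), h(l, b, c)), b, l), mix(inv(inv(inv(c))), inv(j), b, inv(b), inv(b), inv(l)), mix(b, mix(l, h(c, j, b)), l, l)))), l, b)
  Work inside:  mix(h(h(inv(inv(h(j, j, b))), h(c, j, c), h(j, b, c)), mix(c, c, j, b), l), j, mix(h(inv(inv(h(a, inv(j), mix(l, l)))), h(h(mix(j, j, inv(j)), j, l), h(j, c, j), mix(b, mix(l, mix(b, mix(inv(b), c))), l)), h(h(l, c, mix(l, mix(inv(l), c))), mix(l, inv(b), b, inv(inv(b))), h(c, b, b))), h(mix(l, inv(c), c, mix(mix(h(c, c, j), c), h(l, b, c)), b, l), mix(inv(inv(inv(c))), inv(j), b, inv(b), inv(b), inv(l)), mix(b, mix(l, h(c, j, b)), l, l))))
  Push inv inside:  distribute inv over mix and collapse double inv
  Combine occurrences:  mix(h(h(h(j, j, b), h(c, j, c), h(j, b, c)), mix(b, c, c, j), l), j, h(h(a, inv(j), mix(l, l)), h(h(j, j, l), h(j, c, j), mix(b, c, l, l)), h(h(l, c, c), mix(b, l), h(c, b, b))), h(mix(b, c, h(c, c, j), h(l, b, c), l, l), mix(inv(b), inv(c), inv(j), inv(l)), mix(b, h(c, j, b), l, l, l)))
  Sort arguments:  mix(h(h(a, inv(j), mix(l, l)), h(h(j, j, l), h(j, c, j), mix(b, c, l, l)), h(h(l, c, c), mix(b, l), h(c, b, b))), h(h(h(j, j, b), h(c, j, c), h(j, b, c)), mix(b, c, c, j), l), h(mix(b, c, h(c, c, j), h(l, b, c), l, l), mix(inv(b), inv(c), inv(j), inv(l)), mix(b, h(c, j, b), l, l, l)), j)
  Put back:  h(mix(h(h(a, inv(j), mix(l, l)), h(h(j, j, l), h(j, c, j), mix(b, c, l, l)), h(h(l, c, c), mix(b, l), h(c, b, b))), h(h(h(j, j, b), h(c, j, c), h(j, b, c)), mix(b, c, c, j), l), h(mix(b, c, h(c, c, j), h(l, b, c), l, l), mix(inv(b), inv(c), inv(j), inv(l)), mix(b, h(c, j, b), l, l, l)), j), l, b)
Right:  h(mix(mix(j, h(h(a, inv(j), mix(l, l)), h(h(j, j, l), h(j, c, j), mix(mix(c, mix(l, mix(inv(j), j))), l, b)), h(h(l, c, c), mix(b, l), h(c, b, mix(mix(l, inv(l)), b))))), mix(a, mix(h(h(h(j, j, b), h(c, j, c), h(j, mix(b, mix(mix(c, inv(c), b), inv(b))), c)), mix(c, c, j, b), l), h(mix(mix(h(l, b, inv(inv(mix(c, inv(l), l)))), h(c, inv(inv(c)), j)), mix(mix(b, mix(c, l)), l)), mix(inv(b), inv(l), inv(j), inv(c)), mix(b, l, l, l, h(c, j, b)))))), l, b)
  Descend into:  mix(mix(j, h(h(a, inv(j), mix(l, l)), h(h(j, j, l), h(j, c, j), mix(mix(c, mix(l, mix(inv(j), j))), l, b)), h(h(l, c, c), mix(b, l), h(c, b, mix(mix(l, inv(l)), b))))), mix(a, mix(h(h(h(j, j, b), h(c, j, c), h(j, mix(b, mix(mix(c, inv(c), b), inv(b))), c)), mix(c, c, j, b), l), h(mix(mix(h(l, b, inv(inv(mix(c, inv(l), l)))), h(c, inv(inv(c)), j)), mix(mix(b, mix(c, l)), l)), mix(inv(b), inv(l), inv(j), inv(c)), mix(b, l, l, l, h(c, j, b))))))
  Push inv inside:  distribute inv over mix and collapse double inv
  Combine occurrences:  mix(j, h(h(a, inv(j), mix(l, l)), h(h(j, j, l), h(j, c, j), mix(b, c, l, l)), h(h(l, c, c), mix(b, l), h(c, b, b))), h(h(h(j, j, b), h(c, j, c), h(j, b, c)), mix(b, c, c, j), l), h(mix(b, c, h(c, c, j), h(l, b, c), l, l), mix(inv(b), inv(c), inv(j), inv(l)), mix(b, h(c, j, b), l, l, l)))
  Sort arguments:  mix(h(h(a, inv(j), mix(l, l)), h(h(j, j, l), h(j, c, j), mix(b, c, l, l)), h(h(l, c, c), mix(b, l), h(c, b, b))), h(h(h(j, j, b), h(c, j, c), h(j, b, c)), mix(b, c, c, j), l), h(mix(b, c, h(c, c, j), h(l, b, c), l, l), mix(inv(b), inv(c), inv(j), inv(l)), mix(b, h(c, j, b), l, l, l)), j)
  Put back:  h(mix(h(h(a, inv(j), mix(l, l)), h(h(j, j, l), h(j, c, j), mix(b, c, l, l)), h(h(l, c, c), mix(b, l), h(c, b, b))), h(h(h(j, j, b), h(c, j, c), h(j, b, c)), mix(b, c, c, j), l), h(mix(b, c, h(c, c, j), h(l, b, c), l, l), mix(inv(b), inv(c), inv(j), inv(l)), mix(b, h(c, j, b), l, l, l)), j), l, b)

Answer: yes — both canonical forms are h(mix(h(h(a, inv(j), mix(l, l)), h(h(j, j, l), h(j, c, j), mix(b, c, l, l)), h(h(l, c, c), mix(b, l), h(c, b, b))), h(h(h(j, j, b), h(c, j, c), h(j, b, c)), mix(b, c, c, j), l), h(mix(b, c, h(c, c, j), h(l, b, c), l, l), mix(inv(b), inv(c), inv(j), inv(l)), mix(b, h(c, j, b), l, l, l)), j), l, b)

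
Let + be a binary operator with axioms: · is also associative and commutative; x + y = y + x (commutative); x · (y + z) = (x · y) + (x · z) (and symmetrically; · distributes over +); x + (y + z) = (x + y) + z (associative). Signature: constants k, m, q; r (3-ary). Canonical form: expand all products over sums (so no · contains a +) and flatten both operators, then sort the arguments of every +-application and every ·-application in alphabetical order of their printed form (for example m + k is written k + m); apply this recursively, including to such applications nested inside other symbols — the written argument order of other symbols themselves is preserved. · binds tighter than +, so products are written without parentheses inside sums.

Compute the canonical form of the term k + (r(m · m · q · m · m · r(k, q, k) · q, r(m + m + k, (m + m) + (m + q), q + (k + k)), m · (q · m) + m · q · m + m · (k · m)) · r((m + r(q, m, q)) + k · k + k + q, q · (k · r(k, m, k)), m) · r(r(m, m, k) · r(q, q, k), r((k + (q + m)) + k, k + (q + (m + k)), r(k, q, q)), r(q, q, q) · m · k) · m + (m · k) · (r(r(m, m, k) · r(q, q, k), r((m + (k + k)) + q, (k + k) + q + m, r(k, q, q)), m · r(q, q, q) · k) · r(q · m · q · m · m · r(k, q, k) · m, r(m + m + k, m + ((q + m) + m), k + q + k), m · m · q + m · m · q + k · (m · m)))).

Merge nested applications:  k + m · r(k + k · k + m + q + r(q, m, q), k · q · r(k, m, k), m) · r(m · m · m · m · q · q · r(k, q, k), r(k + m + m, m + m + m + q, k + k + q), k · m · m + m · m · q + m · m · q) · r(r(m, m, k) · r(q, q, k), r(k + k + m + q, k + k + m + q, r(k, q, q)), k · m · r(q, q, q)) + k · m · r(m · m · m · m · q · q · r(k, q, k), r(k + m + m, m + m + m + q, k + k + q), k · m · m + m · m · q + m · m · q) · r(r(m, m, k) · r(q, q, k), r(k + k + m + q, k + k + m + q, r(k, q, q)), k · m · r(q, q, q))
Sort:  k + k · m · r(m · m · m · m · q · q · r(k, q, k), r(k + m + m, m + m + m + q, k + k + q), k · m · m + m · m · q + m · m · q) · r(r(m, m, k) · r(q, q, k), r(k + k + m + q, k + k + m + q, r(k, q, q)), k · m · r(q, q, q)) + m · r(k + k · k + m + q + r(q, m, q), k · q · r(k, m, k), m) · r(m · m · m · m · q · q · r(k, q, k), r(k + m + m, m + m + m + q, k + k + q), k · m · m + m · m · q + m · m · q) · r(r(m, m, k) · r(q, q, k), r(k + k + m + q, k + k + m + q, r(k, q, q)), k · m · r(q, q, q))

Answer: k + k · m · r(m · m · m · m · q · q · r(k, q, k), r(k + m + m, m + m + m + q, k + k + q), k · m · m + m · m · q + m · m · q) · r(r(m, m, k) · r(q, q, k), r(k + k + m + q, k + k + m + q, r(k, q, q)), k · m · r(q, q, q)) + m · r(k + k · k + m + q + r(q, m, q), k · q · r(k, m, k), m) · r(m · m · m · m · q · q · r(k, q, k), r(k + m + m, m + m + m + q, k + k + q), k · m · m + m · m · q + m · m · q) · r(r(m, m, k) · r(q, q, k), r(k + k + m + q, k + k + m + q, r(k, q, q)), k · m · r(q, q, q))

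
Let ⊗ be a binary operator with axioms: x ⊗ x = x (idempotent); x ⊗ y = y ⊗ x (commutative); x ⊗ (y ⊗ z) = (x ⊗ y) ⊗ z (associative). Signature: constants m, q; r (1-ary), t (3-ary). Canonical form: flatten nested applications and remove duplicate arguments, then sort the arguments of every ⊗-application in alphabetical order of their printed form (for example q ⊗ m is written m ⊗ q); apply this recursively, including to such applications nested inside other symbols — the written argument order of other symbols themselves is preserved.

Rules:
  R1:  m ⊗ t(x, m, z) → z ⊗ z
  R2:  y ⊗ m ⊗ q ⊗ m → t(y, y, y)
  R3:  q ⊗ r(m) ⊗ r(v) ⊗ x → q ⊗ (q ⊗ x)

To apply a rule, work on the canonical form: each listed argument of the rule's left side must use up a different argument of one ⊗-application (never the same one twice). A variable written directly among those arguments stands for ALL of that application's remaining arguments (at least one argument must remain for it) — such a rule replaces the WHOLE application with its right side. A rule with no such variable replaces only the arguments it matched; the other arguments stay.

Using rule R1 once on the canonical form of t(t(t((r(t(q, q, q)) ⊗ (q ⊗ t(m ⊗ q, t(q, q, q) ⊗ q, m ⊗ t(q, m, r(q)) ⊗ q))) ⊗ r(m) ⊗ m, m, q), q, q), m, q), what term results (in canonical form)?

Canonical form:  t(t(t(m ⊗ q ⊗ r(m) ⊗ r(t(q, q, q)) ⊗ t(m ⊗ q, q ⊗ t(q, q, q), m ⊗ q ⊗ t(q, m, r(q))), m, q), q, q), m, q)
Apply R1:  consuming m, t(q, m, r(q));  x := q, z := r(q)
Giving:  t(t(t(m ⊗ q ⊗ r(m) ⊗ r(t(q, q, q)) ⊗ t(m ⊗ q, q ⊗ t(q, q, q), q ⊗ r(q)), m, q), q, q), m, q)

Answer: t(t(t(m ⊗ q ⊗ r(m) ⊗ r(t(q, q, q)) ⊗ t(m ⊗ q, q ⊗ t(q, q, q), q ⊗ r(q)), m, q), q, q), m, q)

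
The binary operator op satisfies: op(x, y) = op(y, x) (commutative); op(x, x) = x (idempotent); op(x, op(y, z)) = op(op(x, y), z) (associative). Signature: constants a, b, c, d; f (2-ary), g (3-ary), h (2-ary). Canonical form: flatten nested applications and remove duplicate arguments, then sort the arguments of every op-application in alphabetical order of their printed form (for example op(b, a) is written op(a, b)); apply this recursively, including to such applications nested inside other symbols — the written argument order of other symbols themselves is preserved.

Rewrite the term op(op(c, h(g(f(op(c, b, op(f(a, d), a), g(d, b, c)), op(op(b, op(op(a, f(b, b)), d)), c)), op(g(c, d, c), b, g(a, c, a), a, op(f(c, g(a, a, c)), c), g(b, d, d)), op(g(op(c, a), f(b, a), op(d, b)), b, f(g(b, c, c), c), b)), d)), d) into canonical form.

Answer: op(c, d, h(g(f(op(a, b, c, f(a, d), g(d, b, c)), op(a, b, c, d, f(b, b))), op(a, b, c, f(c, g(a, a, c)), g(a, c, a), g(b, d, d), g(c, d, c)), op(b, f(g(b, c, c), c), g(op(a, c), f(b, a), op(b, d)))), d))

Derivation:
Flatten:  op(c, h(g(f(op(c, b, op(f(a, d), a), g(d, b, c)), op(op(b, op(op(a, f(b, b)), d)), c)), op(g(c, d, c), b, g(a, c, a), a, op(f(c, g(a, a, c)), c), g(b, d, d)), op(g(op(c, a), f(b, a), op(d, b)), b, f(g(b, c, c), c), b)), d), d)
Canonicalize subterm:  h(g(f(op(c, b, op(f(a, d), a), g(d, b, c)), op(op(b, op(op(a, f(b, b)), d)), c)), op(g(c, d, c), b, g(a, c, a), a, op(f(c, g(a, a, c)), c), g(b, d, d)), op(g(op(c, a), f(b, a), op(d, b)), b, f(g(b, c, c), c), b)), d)  →  h(g(f(op(a, b, c, f(a, d), g(d, b, c)), op(a, b, c, d, f(b, b))), op(a, b, c, f(c, g(a, a, c)), g(a, c, a), g(b, d, d), g(c, d, c)), op(b, f(g(b, c, c), c), g(op(a, c), f(b, a), op(b, d)))), d)
Sort:  op(c, d, h(g(f(op(a, b, c, f(a, d), g(d, b, c)), op(a, b, c, d, f(b, b))), op(a, b, c, f(c, g(a, a, c)), g(a, c, a), g(b, d, d), g(c, d, c)), op(b, f(g(b, c, c), c), g(op(a, c), f(b, a), op(b, d)))), d))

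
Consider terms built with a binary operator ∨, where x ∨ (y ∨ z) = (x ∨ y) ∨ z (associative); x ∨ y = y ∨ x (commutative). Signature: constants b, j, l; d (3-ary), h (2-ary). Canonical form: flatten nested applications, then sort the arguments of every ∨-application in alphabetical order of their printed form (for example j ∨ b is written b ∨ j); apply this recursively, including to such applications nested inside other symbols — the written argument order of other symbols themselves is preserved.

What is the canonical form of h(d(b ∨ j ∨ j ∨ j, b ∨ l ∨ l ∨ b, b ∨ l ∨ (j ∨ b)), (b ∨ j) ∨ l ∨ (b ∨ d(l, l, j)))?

Answer: h(d(b ∨ j ∨ j ∨ j, b ∨ b ∨ l ∨ l, b ∨ b ∨ j ∨ l), b ∨ b ∨ d(l, l, j) ∨ j ∨ l)

Derivation:
Work inside:  (b ∨ j) ∨ l ∨ (b ∨ d(l, l, j))
Flatten:  b ∨ j ∨ l ∨ b ∨ d(l, l, j)
Sort:  b ∨ b ∨ d(l, l, j) ∨ j ∨ l
Put back:  h(d(b ∨ j ∨ j ∨ j, b ∨ b ∨ l ∨ l, b ∨ b ∨ j ∨ l), b ∨ b ∨ d(l, l, j) ∨ j ∨ l)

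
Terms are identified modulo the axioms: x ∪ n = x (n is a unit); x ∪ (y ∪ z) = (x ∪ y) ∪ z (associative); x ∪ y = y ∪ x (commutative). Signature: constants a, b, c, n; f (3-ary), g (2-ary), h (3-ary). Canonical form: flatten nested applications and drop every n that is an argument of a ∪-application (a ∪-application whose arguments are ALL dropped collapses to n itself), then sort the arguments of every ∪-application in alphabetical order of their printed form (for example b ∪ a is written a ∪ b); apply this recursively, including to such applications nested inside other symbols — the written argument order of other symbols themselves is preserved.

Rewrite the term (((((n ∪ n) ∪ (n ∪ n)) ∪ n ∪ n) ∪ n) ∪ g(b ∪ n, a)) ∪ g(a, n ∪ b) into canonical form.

Answer: g(a, b) ∪ g(b, a)

Derivation:
Merge nested applications:  n ∪ n ∪ n ∪ n ∪ n ∪ n ∪ n ∪ g(b ∪ n, a) ∪ g(a, n ∪ b)
Simplify inside:  g(b ∪ n, a)  →  g(b, a)
Inside:  g(a, n ∪ b)  →  g(a, b)
Unit:  drop n (×7)
Order the arguments:  g(a, b) ∪ g(b, a)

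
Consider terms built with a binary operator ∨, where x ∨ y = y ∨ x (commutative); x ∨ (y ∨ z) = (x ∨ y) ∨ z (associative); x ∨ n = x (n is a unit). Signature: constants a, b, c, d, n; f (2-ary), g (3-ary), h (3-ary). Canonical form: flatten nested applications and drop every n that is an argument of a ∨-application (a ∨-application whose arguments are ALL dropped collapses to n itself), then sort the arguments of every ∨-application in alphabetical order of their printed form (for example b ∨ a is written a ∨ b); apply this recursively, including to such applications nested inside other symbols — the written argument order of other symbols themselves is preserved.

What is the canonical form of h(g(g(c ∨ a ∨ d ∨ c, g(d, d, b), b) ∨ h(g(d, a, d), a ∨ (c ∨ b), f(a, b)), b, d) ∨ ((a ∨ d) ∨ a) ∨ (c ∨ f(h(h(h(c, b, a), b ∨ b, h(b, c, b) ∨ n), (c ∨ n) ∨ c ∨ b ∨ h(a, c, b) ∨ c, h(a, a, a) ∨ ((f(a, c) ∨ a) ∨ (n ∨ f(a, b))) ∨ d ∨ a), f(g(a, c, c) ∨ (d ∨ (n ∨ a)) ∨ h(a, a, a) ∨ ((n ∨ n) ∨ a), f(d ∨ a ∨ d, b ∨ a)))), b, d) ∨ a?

Answer: a ∨ h(a ∨ a ∨ c ∨ d ∨ f(h(h(h(c, b, a), b ∨ b, h(b, c, b)), b ∨ c ∨ c ∨ c ∨ h(a, c, b), a ∨ a ∨ d ∨ f(a, b) ∨ f(a, c) ∨ h(a, a, a)), f(a ∨ a ∨ d ∨ g(a, c, c) ∨ h(a, a, a), f(a ∨ d ∨ d, a ∨ b))) ∨ g(g(a ∨ c ∨ c ∨ d, g(d, d, b), b) ∨ h(g(d, a, d), a ∨ b ∨ c, f(a, b)), b, d), b, d)

Derivation:
Inside:  h(g(g(c ∨ a ∨ d ∨ c, g(d, d, b), b) ∨ h(g(d, a, d), a ∨ (c ∨ b), f(a, b)), b, d) ∨ ((a ∨ d) ∨ a) ∨ (c ∨ f(h(h(h(c, b, a), b ∨ b, h(b, c, b) ∨ n), (c ∨ n) ∨ c ∨ b ∨ h(a, c, b) ∨ c, h(a, a, a) ∨ ((f(a, c) ∨ a) ∨ (n ∨ f(a, b))) ∨ d ∨ a), f(g(a, c, c) ∨ (d ∨ (n ∨ a)) ∨ h(a, a, a) ∨ ((n ∨ n) ∨ a), f(d ∨ a ∨ d, b ∨ a)))), b, d)  →  h(a ∨ a ∨ c ∨ d ∨ f(h(h(h(c, b, a), b ∨ b, h(b, c, b)), b ∨ c ∨ c ∨ c ∨ h(a, c, b), a ∨ a ∨ d ∨ f(a, b) ∨ f(a, c) ∨ h(a, a, a)), f(a ∨ a ∨ d ∨ g(a, c, c) ∨ h(a, a, a), f(a ∨ d ∨ d, a ∨ b))) ∨ g(g(a ∨ c ∨ c ∨ d, g(d, d, b), b) ∨ h(g(d, a, d), a ∨ b ∨ c, f(a, b)), b, d), b, d)
Order the arguments:  a ∨ h(a ∨ a ∨ c ∨ d ∨ f(h(h(h(c, b, a), b ∨ b, h(b, c, b)), b ∨ c ∨ c ∨ c ∨ h(a, c, b), a ∨ a ∨ d ∨ f(a, b) ∨ f(a, c) ∨ h(a, a, a)), f(a ∨ a ∨ d ∨ g(a, c, c) ∨ h(a, a, a), f(a ∨ d ∨ d, a ∨ b))) ∨ g(g(a ∨ c ∨ c ∨ d, g(d, d, b), b) ∨ h(g(d, a, d), a ∨ b ∨ c, f(a, b)), b, d), b, d)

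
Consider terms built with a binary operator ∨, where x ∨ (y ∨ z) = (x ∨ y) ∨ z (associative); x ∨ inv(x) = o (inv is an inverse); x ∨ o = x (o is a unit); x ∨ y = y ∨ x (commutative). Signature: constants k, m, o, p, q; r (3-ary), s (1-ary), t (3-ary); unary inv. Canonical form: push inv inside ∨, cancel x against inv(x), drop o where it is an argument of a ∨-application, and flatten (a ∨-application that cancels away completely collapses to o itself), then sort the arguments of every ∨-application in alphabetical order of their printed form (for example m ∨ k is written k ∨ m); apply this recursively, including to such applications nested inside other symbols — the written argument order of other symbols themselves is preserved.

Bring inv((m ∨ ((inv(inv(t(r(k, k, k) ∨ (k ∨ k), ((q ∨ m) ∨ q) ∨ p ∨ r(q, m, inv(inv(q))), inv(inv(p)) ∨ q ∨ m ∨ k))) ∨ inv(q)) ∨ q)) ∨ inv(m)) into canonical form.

Push inv inside:  distribute inv over ∨ and collapse double inv
Cancel:  m cancels; q cancels
Combine occurrences:  inv(t(k ∨ k ∨ r(k, k, k), m ∨ p ∨ q ∨ q ∨ r(q, m, q), k ∨ m ∨ p ∨ q))

Answer: inv(t(k ∨ k ∨ r(k, k, k), m ∨ p ∨ q ∨ q ∨ r(q, m, q), k ∨ m ∨ p ∨ q))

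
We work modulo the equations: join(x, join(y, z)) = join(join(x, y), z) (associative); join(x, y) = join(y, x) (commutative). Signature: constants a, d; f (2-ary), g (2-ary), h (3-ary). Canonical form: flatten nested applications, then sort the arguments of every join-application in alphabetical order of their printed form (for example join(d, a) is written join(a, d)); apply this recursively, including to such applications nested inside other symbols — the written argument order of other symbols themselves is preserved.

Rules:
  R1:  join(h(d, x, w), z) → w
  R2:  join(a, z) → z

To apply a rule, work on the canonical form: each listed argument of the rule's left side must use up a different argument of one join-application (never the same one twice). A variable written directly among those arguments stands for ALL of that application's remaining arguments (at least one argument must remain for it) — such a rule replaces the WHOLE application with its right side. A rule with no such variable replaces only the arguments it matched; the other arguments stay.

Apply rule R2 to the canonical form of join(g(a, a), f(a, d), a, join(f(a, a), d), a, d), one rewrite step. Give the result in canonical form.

Answer: join(a, d, d, f(a, a), f(a, d), g(a, a))

Derivation:
Canonical form:  join(a, a, d, d, f(a, a), f(a, d), g(a, a))
Apply R2:  consuming a;  z := join(a, d, d, f(a, a), f(a, d), g(a, a))
Every leftover argument binds to the variable; the entire application is replaced.
Giving:  join(a, d, d, f(a, a), f(a, d), g(a, a))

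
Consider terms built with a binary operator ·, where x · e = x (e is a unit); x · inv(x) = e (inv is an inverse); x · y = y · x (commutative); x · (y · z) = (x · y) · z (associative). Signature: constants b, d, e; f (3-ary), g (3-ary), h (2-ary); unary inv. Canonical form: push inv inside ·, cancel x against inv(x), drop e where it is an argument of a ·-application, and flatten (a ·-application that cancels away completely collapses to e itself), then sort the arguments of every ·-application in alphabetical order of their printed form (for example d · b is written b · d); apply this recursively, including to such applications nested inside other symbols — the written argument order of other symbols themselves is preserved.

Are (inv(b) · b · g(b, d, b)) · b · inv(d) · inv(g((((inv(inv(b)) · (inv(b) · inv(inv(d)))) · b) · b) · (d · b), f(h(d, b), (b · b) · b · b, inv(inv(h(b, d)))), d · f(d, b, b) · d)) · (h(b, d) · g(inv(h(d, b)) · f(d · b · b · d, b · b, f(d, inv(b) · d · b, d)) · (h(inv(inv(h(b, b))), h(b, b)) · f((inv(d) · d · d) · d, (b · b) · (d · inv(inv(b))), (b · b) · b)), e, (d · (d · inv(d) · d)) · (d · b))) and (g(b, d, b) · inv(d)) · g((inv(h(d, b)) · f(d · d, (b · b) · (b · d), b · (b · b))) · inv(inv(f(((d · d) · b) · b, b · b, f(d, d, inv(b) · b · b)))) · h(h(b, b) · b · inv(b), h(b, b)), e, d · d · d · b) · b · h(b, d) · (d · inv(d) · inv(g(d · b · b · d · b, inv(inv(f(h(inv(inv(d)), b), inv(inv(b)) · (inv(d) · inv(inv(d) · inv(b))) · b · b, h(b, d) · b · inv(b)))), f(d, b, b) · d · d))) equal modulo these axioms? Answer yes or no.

Left:  (inv(b) · b · g(b, d, b)) · b · inv(d) · inv(g((((inv(inv(b)) · (inv(b) · inv(inv(d)))) · b) · b) · (d · b), f(h(d, b), (b · b) · b · b, inv(inv(h(b, d)))), d · f(d, b, b) · d)) · (h(b, d) · g(inv(h(d, b)) · f(d · b · b · d, b · b, f(d, inv(b) · d · b, d)) · (h(inv(inv(h(b, b))), h(b, b)) · f((inv(d) · d · d) · d, (b · b) · (d · inv(inv(b))), (b · b) · b)), e, (d · (d · inv(d) · d)) · (d · b)))
  Push inv inside:  distribute inv over · and collapse double inv
  Collect terms:  b · g(b, d, b) · inv(d) · inv(g(b · b · b · d · d, f(h(d, b), b · b · b · b, h(b, d)), d · d · f(d, b, b))) · h(b, d) · g(f(b · b · d · d, b · b, f(d, d, d)) · f(d · d, b · b · b · d, b · b · b) · h(h(b, b), h(b, b)) · inv(h(d, b)), e, b · d · d · d)
  Order the arguments:  b · g(b, d, b) · g(f(b · b · d · d, b · b, f(d, d, d)) · f(d · d, b · b · b · d, b · b · b) · h(h(b, b), h(b, b)) · inv(h(d, b)), e, b · d · d · d) · h(b, d) · inv(d) · inv(g(b · b · b · d · d, f(h(d, b), b · b · b · b, h(b, d)), d · d · f(d, b, b)))
Right:  (g(b, d, b) · inv(d)) · g((inv(h(d, b)) · f(d · d, (b · b) · (b · d), b · (b · b))) · inv(inv(f(((d · d) · b) · b, b · b, f(d, d, inv(b) · b · b)))) · h(h(b, b) · b · inv(b), h(b, b)), e, d · d · d · b) · b · h(b, d) · (d · inv(d) · inv(g(d · b · b · d · b, inv(inv(f(h(inv(inv(d)), b), inv(inv(b)) · (inv(d) · inv(inv(d) · inv(b))) · b · b, h(b, d) · b · inv(b)))), f(d, b, b) · d · d)))
  Push inv inside:  distribute inv over · and collapse double inv
  Combine occurrences:  g(b, d, b) · inv(d) · g(f(b · b · d · d, b · b, f(d, d, b)) · f(d · d, b · b · b · d, b · b · b) · h(h(b, b), h(b, b)) · inv(h(d, b)), e, b · d · d · d) · b · h(b, d) · inv(g(b · b · b · d · d, f(h(d, b), b · b · b · b, h(b, d)), d · d · f(d, b, b)))
  Sort:  b · g(b, d, b) · g(f(b · b · d · d, b · b, f(d, d, b)) · f(d · d, b · b · b · d, b · b · b) · h(h(b, b), h(b, b)) · inv(h(d, b)), e, b · d · d · d) · h(b, d) · inv(d) · inv(g(b · b · b · d · d, f(h(d, b), b · b · b · b, h(b, d)), d · d · f(d, b, b)))

Answer: no — b · g(b, d, b) · g(f(b · b · d · d, b · b, f(d, d, d)) · f(d · d, b · b · b · d, b · b · b) · h(h(b, b), h(b, b)) · inv(h(d, b)), e, b · d · d · d) · h(b, d) · inv(d) · inv(g(b · b · b · d · d, f(h(d, b), b · b · b · b, h(b, d)), d · d · f(d, b, b))) vs b · g(b, d, b) · g(f(b · b · d · d, b · b, f(d, d, b)) · f(d · d, b · b · b · d, b · b · b) · h(h(b, b), h(b, b)) · inv(h(d, b)), e, b · d · d · d) · h(b, d) · inv(d) · inv(g(b · b · b · d · d, f(h(d, b), b · b · b · b, h(b, d)), d · d · f(d, b, b)))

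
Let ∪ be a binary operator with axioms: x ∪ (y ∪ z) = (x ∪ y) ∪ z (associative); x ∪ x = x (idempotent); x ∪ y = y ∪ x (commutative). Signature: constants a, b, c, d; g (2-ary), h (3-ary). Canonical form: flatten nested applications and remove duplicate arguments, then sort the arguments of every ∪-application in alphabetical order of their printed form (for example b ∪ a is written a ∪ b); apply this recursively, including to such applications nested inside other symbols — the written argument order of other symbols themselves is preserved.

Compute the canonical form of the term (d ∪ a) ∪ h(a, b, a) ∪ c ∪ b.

Merge nested applications:  d ∪ a ∪ h(a, b, a) ∪ c ∪ b
Order the arguments:  a ∪ b ∪ c ∪ d ∪ h(a, b, a)

Answer: a ∪ b ∪ c ∪ d ∪ h(a, b, a)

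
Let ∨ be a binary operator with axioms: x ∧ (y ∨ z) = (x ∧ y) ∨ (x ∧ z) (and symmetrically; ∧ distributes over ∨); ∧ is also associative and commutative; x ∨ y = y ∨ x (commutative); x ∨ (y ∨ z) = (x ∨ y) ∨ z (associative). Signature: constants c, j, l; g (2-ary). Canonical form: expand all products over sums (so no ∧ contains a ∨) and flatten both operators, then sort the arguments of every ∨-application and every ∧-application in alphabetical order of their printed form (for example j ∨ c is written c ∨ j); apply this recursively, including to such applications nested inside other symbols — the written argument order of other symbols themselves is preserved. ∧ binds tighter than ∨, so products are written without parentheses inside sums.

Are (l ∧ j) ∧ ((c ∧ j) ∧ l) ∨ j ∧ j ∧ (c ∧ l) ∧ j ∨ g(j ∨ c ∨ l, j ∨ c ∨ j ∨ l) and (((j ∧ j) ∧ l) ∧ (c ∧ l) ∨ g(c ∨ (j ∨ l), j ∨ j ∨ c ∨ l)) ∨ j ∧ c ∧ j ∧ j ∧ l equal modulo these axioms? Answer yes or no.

Answer: yes — both canonical forms are c ∧ j ∧ j ∧ j ∧ l ∨ c ∧ j ∧ j ∧ l ∧ l ∨ g(c ∨ j ∨ l, c ∨ j ∨ j ∨ l)

Derivation:
Left:  (l ∧ j) ∧ ((c ∧ j) ∧ l) ∨ j ∧ j ∧ (c ∧ l) ∧ j ∨ g(j ∨ c ∨ l, j ∨ c ∨ j ∨ l)
  Merge nested applications:  c ∧ j ∧ j ∧ l ∧ l ∨ c ∧ j ∧ j ∧ j ∧ l ∨ g(c ∨ j ∨ l, c ∨ j ∨ j ∨ l)
  Sort:  c ∧ j ∧ j ∧ j ∧ l ∨ c ∧ j ∧ j ∧ l ∧ l ∨ g(c ∨ j ∨ l, c ∨ j ∨ j ∨ l)
Right:  (((j ∧ j) ∧ l) ∧ (c ∧ l) ∨ g(c ∨ (j ∨ l), j ∨ j ∨ c ∨ l)) ∨ j ∧ c ∧ j ∧ j ∧ l
  Flatten:  c ∧ j ∧ j ∧ l ∧ l ∨ g(c ∨ j ∨ l, c ∨ j ∨ j ∨ l) ∨ c ∧ j ∧ j ∧ j ∧ l
  Sort:  c ∧ j ∧ j ∧ j ∧ l ∨ c ∧ j ∧ j ∧ l ∧ l ∨ g(c ∨ j ∨ l, c ∨ j ∨ j ∨ l)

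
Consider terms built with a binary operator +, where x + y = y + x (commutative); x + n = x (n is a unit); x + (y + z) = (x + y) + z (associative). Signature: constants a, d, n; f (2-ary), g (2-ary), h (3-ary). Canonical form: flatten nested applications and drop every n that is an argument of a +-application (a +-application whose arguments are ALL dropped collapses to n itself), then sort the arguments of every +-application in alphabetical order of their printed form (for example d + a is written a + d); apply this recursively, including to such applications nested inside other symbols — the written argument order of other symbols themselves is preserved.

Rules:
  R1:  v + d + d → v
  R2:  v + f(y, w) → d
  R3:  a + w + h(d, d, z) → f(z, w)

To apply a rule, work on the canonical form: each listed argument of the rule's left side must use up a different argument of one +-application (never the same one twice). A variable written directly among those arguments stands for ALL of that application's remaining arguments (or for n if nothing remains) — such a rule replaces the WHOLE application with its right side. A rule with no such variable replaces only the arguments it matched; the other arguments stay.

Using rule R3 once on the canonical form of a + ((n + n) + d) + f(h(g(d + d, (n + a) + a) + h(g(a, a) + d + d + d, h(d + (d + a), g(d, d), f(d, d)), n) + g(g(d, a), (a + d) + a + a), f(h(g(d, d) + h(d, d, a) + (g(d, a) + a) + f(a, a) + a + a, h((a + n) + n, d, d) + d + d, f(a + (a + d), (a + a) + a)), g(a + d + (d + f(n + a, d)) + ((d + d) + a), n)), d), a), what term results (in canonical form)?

Answer: a + d + f(h(g(d + d, a + a) + g(g(d, a), a + a + a + d) + h(d + d + d + g(a, a), h(a + d + d, g(d, d), f(d, d)), n), f(h(f(a, a + a + f(a, a) + g(d, a) + g(d, d)), d + d + h(a, d, d), f(a + a + d, a + a + a)), g(a + a + d + d + d + d + f(a, d), n)), d), a)

Derivation:
Canonical form:  a + d + f(h(g(d + d, a + a) + g(g(d, a), a + a + a + d) + h(d + d + d + g(a, a), h(a + d + d, g(d, d), f(d, d)), n), f(h(a + a + a + f(a, a) + g(d, a) + g(d, d) + h(d, d, a), d + d + h(a, d, d), f(a + a + d, a + a + a)), g(a + a + d + d + d + d + f(a, d), n)), d), a)
Match R3:  consume a, h(d, d, a);  w := a + a + f(a, a) + g(d, a) + g(d, d), z := a
The variable takes the whole remainder — replace the entire application.
Giving:  a + d + f(h(g(d + d, a + a) + g(g(d, a), a + a + a + d) + h(d + d + d + g(a, a), h(a + d + d, g(d, d), f(d, d)), n), f(h(f(a, a + a + f(a, a) + g(d, a) + g(d, d)), d + d + h(a, d, d), f(a + a + d, a + a + a)), g(a + a + d + d + d + d + f(a, d), n)), d), a)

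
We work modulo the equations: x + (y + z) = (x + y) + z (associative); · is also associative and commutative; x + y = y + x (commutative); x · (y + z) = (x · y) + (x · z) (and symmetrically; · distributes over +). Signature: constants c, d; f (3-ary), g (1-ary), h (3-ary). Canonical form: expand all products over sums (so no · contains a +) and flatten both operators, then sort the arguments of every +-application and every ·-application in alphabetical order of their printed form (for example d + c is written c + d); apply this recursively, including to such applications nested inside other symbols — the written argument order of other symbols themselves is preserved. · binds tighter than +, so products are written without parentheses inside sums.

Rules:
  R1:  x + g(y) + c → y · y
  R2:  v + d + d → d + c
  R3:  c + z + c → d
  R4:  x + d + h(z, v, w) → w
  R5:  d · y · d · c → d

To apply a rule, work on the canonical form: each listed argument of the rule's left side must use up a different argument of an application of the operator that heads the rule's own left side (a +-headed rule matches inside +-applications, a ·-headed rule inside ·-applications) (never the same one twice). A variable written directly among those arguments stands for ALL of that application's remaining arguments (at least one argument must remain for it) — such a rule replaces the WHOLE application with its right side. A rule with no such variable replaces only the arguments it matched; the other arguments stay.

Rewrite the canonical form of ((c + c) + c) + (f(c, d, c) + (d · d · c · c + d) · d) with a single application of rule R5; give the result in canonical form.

Answer: c + c + c + d + d · d + f(c, d, c)

Derivation:
Canonical form:  c + c + c + c · c · d · d · d + d · d + f(c, d, c)
Apply R5:  consuming c, d, d;  y := c · d
Every leftover argument binds to the variable; the entire application is replaced.
New term:  c + c + c + d + d · d + f(c, d, c)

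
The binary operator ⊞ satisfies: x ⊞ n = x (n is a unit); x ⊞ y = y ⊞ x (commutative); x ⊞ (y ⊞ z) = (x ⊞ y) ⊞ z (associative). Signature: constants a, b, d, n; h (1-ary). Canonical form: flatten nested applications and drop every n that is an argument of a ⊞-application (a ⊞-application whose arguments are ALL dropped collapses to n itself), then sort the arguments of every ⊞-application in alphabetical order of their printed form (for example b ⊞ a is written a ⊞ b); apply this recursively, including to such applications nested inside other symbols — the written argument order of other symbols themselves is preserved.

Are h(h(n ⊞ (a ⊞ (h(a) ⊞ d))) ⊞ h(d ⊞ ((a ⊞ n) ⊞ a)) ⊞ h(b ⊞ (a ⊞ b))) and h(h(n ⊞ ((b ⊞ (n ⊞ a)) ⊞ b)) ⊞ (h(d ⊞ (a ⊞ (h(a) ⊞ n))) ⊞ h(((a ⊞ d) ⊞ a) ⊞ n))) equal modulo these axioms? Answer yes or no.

Answer: yes — both canonical forms are h(h(a ⊞ a ⊞ d) ⊞ h(a ⊞ b ⊞ b) ⊞ h(a ⊞ d ⊞ h(a)))

Derivation:
Left:  h(h(n ⊞ (a ⊞ (h(a) ⊞ d))) ⊞ h(d ⊞ ((a ⊞ n) ⊞ a)) ⊞ h(b ⊞ (a ⊞ b)))
  Work inside:  h(n ⊞ (a ⊞ (h(a) ⊞ d))) ⊞ h(d ⊞ ((a ⊞ n) ⊞ a)) ⊞ h(b ⊞ (a ⊞ b))
  Simplify inside:  h(n ⊞ (a ⊞ (h(a) ⊞ d)))  →  h(a ⊞ d ⊞ h(a))
  Canonicalize subterm:  h(d ⊞ ((a ⊞ n) ⊞ a))  →  h(a ⊞ a ⊞ d)
  Simplify inside:  h(b ⊞ (a ⊞ b))  →  h(a ⊞ b ⊞ b)
  Sort arguments:  h(a ⊞ a ⊞ d) ⊞ h(a ⊞ b ⊞ b) ⊞ h(a ⊞ d ⊞ h(a))
  Rebuild:  h(h(a ⊞ a ⊞ d) ⊞ h(a ⊞ b ⊞ b) ⊞ h(a ⊞ d ⊞ h(a)))
Right:  h(h(n ⊞ ((b ⊞ (n ⊞ a)) ⊞ b)) ⊞ (h(d ⊞ (a ⊞ (h(a) ⊞ n))) ⊞ h(((a ⊞ d) ⊞ a) ⊞ n)))
  Focus inside:  h(n ⊞ ((b ⊞ (n ⊞ a)) ⊞ b)) ⊞ (h(d ⊞ (a ⊞ (h(a) ⊞ n))) ⊞ h(((a ⊞ d) ⊞ a) ⊞ n))
  Merge nested applications:  h(n ⊞ ((b ⊞ (n ⊞ a)) ⊞ b)) ⊞ h(d ⊞ (a ⊞ (h(a) ⊞ n))) ⊞ h(((a ⊞ d) ⊞ a) ⊞ n)
  Inside:  h(n ⊞ ((b ⊞ (n ⊞ a)) ⊞ b))  →  h(a ⊞ b ⊞ b)
  Simplify inside:  h(d ⊞ (a ⊞ (h(a) ⊞ n)))  →  h(a ⊞ d ⊞ h(a))
  Simplify inside:  h(((a ⊞ d) ⊞ a) ⊞ n)  →  h(a ⊞ a ⊞ d)
  Sort arguments:  h(a ⊞ a ⊞ d) ⊞ h(a ⊞ b ⊞ b) ⊞ h(a ⊞ d ⊞ h(a))
  Rebuild:  h(h(a ⊞ a ⊞ d) ⊞ h(a ⊞ b ⊞ b) ⊞ h(a ⊞ d ⊞ h(a)))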